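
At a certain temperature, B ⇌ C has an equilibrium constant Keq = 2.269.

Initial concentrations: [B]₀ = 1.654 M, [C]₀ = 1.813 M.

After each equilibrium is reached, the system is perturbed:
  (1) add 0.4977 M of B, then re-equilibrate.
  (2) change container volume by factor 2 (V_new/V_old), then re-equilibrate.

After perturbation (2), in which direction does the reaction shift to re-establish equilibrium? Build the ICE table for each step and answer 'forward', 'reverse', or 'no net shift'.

Direction: no net shift

Q₀ = 1.096 vs Keq = 2.269 ⇒ Q<K, forward
Step 1:
                   B          C
  Initial      1.654      1.813
  Change     -0.5934     0.5934
  Equil        1.061      2.406
  solve Keq expr → x = 0.5934; check Q = 2.269
Then add 0.4977 M of B.
Step 2:
                   B          C
  Initial      1.558      2.406
  Change     -0.3455     0.3455
  Equil        1.213      2.752
  solve Keq expr → x = 0.3455; check Q = 2.269
Then change container volume by factor 2 (V_new/V_old).
Step 3:
                   B          C
  Initial     0.6064      1.376
  Change           0          0
  Equil       0.6064      1.376
  solve Keq expr → x = 0; check Q = 2.269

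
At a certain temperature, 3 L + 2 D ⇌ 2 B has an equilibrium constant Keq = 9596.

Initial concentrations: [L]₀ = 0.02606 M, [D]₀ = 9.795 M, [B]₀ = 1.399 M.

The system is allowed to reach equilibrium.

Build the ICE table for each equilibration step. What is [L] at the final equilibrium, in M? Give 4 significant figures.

Q₀ = 1153 vs Keq = 9596 ⇒ Q<K, forward
Step 1:
                  L         D         B
  init      0.02606     9.795     1.399
  Δ        -0.01314  -0.00876   0.00876
  eq        0.01292     9.786     1.408
  solve Keq expr → x = 0.00438; check Q = 9596

[L]_eq = 0.01292 M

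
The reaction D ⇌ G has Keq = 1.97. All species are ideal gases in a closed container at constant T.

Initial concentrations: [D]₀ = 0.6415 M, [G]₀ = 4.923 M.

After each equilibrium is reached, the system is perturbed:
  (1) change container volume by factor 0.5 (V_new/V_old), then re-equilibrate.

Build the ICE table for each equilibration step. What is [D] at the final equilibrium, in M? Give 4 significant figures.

Q₀ = 7.674 vs Keq = 1.97 ⇒ Q>K, reverse
Step 1:
                    D           G
  I            0.6415       4.923
  C             1.232      -1.232
  E             1.874       3.691
  solve Keq expr → x = -1.232; check Q = 1.97
Then change container volume by factor 0.5 (V_new/V_old).
Step 2:
                    D           G
  I             3.747       7.382
  C                 0           0
  E             3.747       7.382
  solve Keq expr → x = 0; check Q = 1.97

[D]_eq = 3.747 M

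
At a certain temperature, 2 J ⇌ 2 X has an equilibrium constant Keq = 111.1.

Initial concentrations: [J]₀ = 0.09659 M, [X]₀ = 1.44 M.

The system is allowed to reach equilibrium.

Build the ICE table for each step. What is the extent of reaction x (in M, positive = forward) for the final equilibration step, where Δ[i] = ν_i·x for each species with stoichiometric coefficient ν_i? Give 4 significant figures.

x = -0.01828 M

Q₀ = 222.3 vs Keq = 111.1 ⇒ Q>K, reverse
Step 1:
                  J         X
  init      0.09659      1.44
  Δ         0.03656  -0.03656
  eq         0.1331     1.403
  solve Keq expr → x = -0.01828; check Q = 111.1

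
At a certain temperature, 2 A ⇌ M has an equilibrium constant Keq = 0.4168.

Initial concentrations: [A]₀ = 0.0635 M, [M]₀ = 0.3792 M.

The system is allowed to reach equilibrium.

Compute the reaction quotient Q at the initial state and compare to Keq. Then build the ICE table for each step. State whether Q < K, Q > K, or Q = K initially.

Q₀ = 94.04; Q > K (proceeds reverse)

Q₀ = 94.04 vs Keq = 0.4168 ⇒ Q>K, reverse
Step 1:
                   A          M
  I           0.0635     0.3792
  C           0.4967    -0.2484
  E           0.5602     0.1308
  solve Keq expr → x = -0.2484; check Q = 0.4168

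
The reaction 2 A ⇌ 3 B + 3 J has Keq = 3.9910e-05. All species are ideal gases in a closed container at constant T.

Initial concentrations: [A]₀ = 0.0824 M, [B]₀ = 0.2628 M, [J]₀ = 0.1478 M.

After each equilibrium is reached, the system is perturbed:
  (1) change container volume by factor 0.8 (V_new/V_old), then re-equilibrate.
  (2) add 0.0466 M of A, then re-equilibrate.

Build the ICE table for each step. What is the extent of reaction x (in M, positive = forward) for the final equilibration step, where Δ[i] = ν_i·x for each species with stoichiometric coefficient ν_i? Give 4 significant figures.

Q₀ = 0.008631 vs Keq = 3.9910e-05 ⇒ Q>K, reverse
Step 1:
                  A         B         J
  Initial    0.0824    0.2628    0.1478
  Change    0.06173   -0.0926   -0.0926
  Equil      0.1441    0.1702    0.0552
  solve Keq expr → x = -0.03087; check Q = 3.9910e-05
Then change container volume by factor 0.8 (V_new/V_old).
Step 2:
                  A         B         J
  Initial    0.1802    0.2127     0.069
  Change   0.008518  -0.01278  -0.01278
  Equil      0.1887       0.2   0.05622
  solve Keq expr → x = -0.004259; check Q = 3.9910e-05
Then add 0.0466 M of A.
Step 3:
                  A         B         J
  Initial    0.2353       0.2   0.05622
  Change  -0.004139  0.006208  0.006208
  Equil      0.2311    0.2062   0.06243
  solve Keq expr → x = 0.002069; check Q = 3.9910e-05

x = 0.002069 M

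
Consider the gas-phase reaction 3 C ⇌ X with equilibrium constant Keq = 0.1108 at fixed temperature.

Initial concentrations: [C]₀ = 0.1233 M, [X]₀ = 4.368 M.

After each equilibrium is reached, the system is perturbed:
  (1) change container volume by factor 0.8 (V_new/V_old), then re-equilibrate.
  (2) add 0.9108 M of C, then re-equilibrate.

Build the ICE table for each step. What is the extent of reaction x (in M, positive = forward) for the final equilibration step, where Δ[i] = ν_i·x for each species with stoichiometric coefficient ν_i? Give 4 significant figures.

Q₀ = 2330 vs Keq = 0.1108 ⇒ Q>K, reverse
Step 1:
                   C          X
  I           0.1233      4.368
  C            2.998    -0.9993
  E            3.121      3.369
  solve Keq expr → x = -0.9993; check Q = 0.1108
Then change container volume by factor 0.8 (V_new/V_old).
Step 2:
                   C          X
  I            3.901      4.211
  C          -0.4958     0.1653
  E            3.406      4.376
  solve Keq expr → x = 0.1653; check Q = 0.1108
Then add 0.9108 M of C.
Step 3:
                   C          X
  I            4.316      4.376
  C          -0.8397     0.2799
  E            3.477      4.656
  solve Keq expr → x = 0.2799; check Q = 0.1108

x = 0.2799 M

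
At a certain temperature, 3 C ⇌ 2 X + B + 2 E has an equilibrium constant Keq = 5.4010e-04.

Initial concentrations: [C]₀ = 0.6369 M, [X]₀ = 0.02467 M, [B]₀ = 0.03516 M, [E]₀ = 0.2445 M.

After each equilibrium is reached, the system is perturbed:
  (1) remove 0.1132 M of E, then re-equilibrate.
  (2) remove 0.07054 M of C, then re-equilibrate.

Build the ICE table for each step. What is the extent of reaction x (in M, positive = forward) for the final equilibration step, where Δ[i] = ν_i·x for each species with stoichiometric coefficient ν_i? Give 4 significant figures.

Q₀ = 4.9514e-06 vs Keq = 5.4010e-04 ⇒ Q<K, forward
Step 1:
                   C          X          B          E
  init        0.6369    0.02467    0.03516     0.2445
  Δ          -0.1145    0.07633    0.03817    0.07633
  eq          0.5224      0.101    0.07333     0.3208
  solve Keq expr → x = 0.03817; check Q = 5.4010e-04
Then remove 0.1132 M of E.
Step 2:
                   C          X          B          E
  init        0.5224      0.101    0.07333     0.2076
  Δ         -0.03073    0.02049    0.01024    0.02049
  eq          0.4917     0.1215    0.08357     0.2281
  solve Keq expr → x = 0.01024; check Q = 5.4010e-04
Then remove 0.07054 M of C.
Step 3:
                   C          X          B          E
  init        0.4211     0.1215    0.08357     0.2281
  Δ          0.01625   -0.01083  -0.005416   -0.01083
  eq          0.4374     0.1107    0.07816     0.2173
  solve Keq expr → x = -0.005416; check Q = 5.4010e-04

x = -0.005416 M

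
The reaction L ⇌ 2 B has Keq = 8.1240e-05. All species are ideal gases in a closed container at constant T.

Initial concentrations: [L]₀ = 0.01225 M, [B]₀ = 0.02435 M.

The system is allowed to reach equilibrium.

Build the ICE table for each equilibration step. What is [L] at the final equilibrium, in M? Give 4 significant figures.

[L]_eq = 0.02373 M

Q₀ = 0.0484 vs Keq = 8.1240e-05 ⇒ Q>K, reverse
Step 1:
                    L           B
  init        0.01225     0.02435
  Δ           0.01148    -0.02296
  eq          0.02373    0.001388
  solve Keq expr → x = -0.01148; check Q = 8.1240e-05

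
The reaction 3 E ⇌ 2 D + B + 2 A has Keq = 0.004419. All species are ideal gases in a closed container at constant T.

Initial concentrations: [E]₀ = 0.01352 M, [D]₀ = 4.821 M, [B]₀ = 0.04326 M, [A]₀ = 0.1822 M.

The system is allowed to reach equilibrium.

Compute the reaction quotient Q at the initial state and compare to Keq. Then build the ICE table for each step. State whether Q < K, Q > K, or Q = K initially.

Q₀ = 1.3506e+04; Q > K (proceeds reverse)

Q₀ = 1.3506e+04 vs Keq = 0.004419 ⇒ Q>K, reverse
Step 1:
                   E          D          B          A
  init       0.01352      4.821    0.04326     0.1822
  Δ           0.1296   -0.08639    -0.0432   -0.08639
  eq          0.1431      4.735 6.2949e-05    0.09581
  solve Keq expr → x = -0.0432; check Q = 0.004419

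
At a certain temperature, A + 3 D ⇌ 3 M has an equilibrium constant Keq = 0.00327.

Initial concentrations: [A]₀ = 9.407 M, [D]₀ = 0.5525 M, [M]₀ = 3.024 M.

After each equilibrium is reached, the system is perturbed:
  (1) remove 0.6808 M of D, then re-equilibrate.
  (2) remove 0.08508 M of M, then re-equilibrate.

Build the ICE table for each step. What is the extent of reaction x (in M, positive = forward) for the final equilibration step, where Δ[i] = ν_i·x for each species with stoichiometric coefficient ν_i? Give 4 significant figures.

x = 0.02134 M

Q₀ = 17.43 vs Keq = 0.00327 ⇒ Q>K, reverse
Step 1:
                    A           D           M
  Initial       9.407      0.5525       3.024
  Change       0.7182       2.155      -2.155
  Equil         10.13       2.707      0.8693
  solve Keq expr → x = -0.7182; check Q = 0.00327
Then remove 0.6808 M of D.
Step 2:
                    A           D           M
  Initial       10.13       2.026      0.8693
  Change      0.05484      0.1645     -0.1645
  Equil         10.18       2.191      0.7048
  solve Keq expr → x = -0.05484; check Q = 0.00327
Then remove 0.08508 M of M.
Step 3:
                    A           D           M
  Initial       10.18       2.191      0.6197
  Change     -0.02134    -0.06401     0.06401
  Equil         10.16       2.127      0.6837
  solve Keq expr → x = 0.02134; check Q = 0.00327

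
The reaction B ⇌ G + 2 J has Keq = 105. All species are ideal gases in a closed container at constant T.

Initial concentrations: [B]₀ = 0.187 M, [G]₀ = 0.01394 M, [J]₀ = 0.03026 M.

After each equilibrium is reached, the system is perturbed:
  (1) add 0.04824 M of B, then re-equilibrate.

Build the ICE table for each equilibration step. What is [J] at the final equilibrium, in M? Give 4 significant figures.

[J]_eq = 0.4996 M

Q₀ = 6.8259e-05 vs Keq = 105 ⇒ Q<K, forward
Step 1:
                    B           G           J
  Initial       0.187     0.01394     0.03026
  Change      -0.1867      0.1867      0.3734
  Equil    3.1131e-04      0.2006      0.4036
  solve Keq expr → x = 0.1867; check Q = 105
Then add 0.04824 M of B.
Step 2:
                    B           G           J
  Initial     0.04855      0.2006      0.4036
  Change     -0.04796     0.04796     0.09592
  Equil    5.9083e-04      0.2486      0.4996
  solve Keq expr → x = 0.04796; check Q = 105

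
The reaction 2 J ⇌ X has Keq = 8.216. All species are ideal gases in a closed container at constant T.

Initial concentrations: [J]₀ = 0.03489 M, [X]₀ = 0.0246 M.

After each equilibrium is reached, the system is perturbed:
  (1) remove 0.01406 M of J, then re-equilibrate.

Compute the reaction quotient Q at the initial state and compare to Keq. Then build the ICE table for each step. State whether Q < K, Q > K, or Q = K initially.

Q₀ = 20.21; Q > K (proceeds reverse)

Q₀ = 20.21 vs Keq = 8.216 ⇒ Q>K, reverse
Step 1:
                    J           X
  I           0.03489      0.0246
  C           0.01242    -0.00621
  E           0.04731     0.01839
  solve Keq expr → x = -0.00621; check Q = 8.216
Then remove 0.01406 M of J.
Step 2:
                    J           X
  I           0.03325     0.01839
  C          0.008347   -0.004173
  E            0.0416     0.01422
  solve Keq expr → x = -0.004173; check Q = 8.216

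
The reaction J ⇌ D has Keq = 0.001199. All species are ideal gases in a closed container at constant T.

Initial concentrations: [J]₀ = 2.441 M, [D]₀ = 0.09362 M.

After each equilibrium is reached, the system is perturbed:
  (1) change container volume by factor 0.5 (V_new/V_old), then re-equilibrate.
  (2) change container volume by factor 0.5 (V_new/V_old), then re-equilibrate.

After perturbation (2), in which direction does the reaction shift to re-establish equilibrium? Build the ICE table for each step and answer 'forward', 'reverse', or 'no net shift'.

Direction: no net shift

Q₀ = 0.03835 vs Keq = 0.001199 ⇒ Q>K, reverse
Step 1:
                    J           D
  Initial       2.441     0.09362
  Change      0.09058    -0.09058
  Equil         2.532    0.003035
  solve Keq expr → x = -0.09058; check Q = 0.001199
Then change container volume by factor 0.5 (V_new/V_old).
Step 2:
                    J           D
  Initial       5.063    0.006071
  Change            0           0
  Equil         5.063    0.006071
  solve Keq expr → x = 0; check Q = 0.001199
Then change container volume by factor 0.5 (V_new/V_old).
Step 3:
                    J           D
  Initial       10.13     0.01214
  Change            0           0
  Equil         10.13     0.01214
  solve Keq expr → x = 0; check Q = 0.001199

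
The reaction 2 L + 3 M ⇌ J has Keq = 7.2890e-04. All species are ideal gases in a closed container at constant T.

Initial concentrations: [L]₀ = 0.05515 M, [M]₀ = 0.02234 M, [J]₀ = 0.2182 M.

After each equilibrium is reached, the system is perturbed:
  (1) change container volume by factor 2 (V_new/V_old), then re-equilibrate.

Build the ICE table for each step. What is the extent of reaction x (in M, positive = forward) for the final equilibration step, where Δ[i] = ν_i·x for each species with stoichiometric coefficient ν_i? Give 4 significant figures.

x = -2.5577e-05 M

Q₀ = 6.4345e+06 vs Keq = 7.2890e-04 ⇒ Q>K, reverse
Step 1:
                   L          M          J
  init       0.05515    0.02234     0.2182
  Δ           0.4363     0.6544    -0.2181
  eq          0.4914     0.6768 5.4569e-05
  solve Keq expr → x = -0.2181; check Q = 7.2890e-04
Then change container volume by factor 2 (V_new/V_old).
Step 2:
                   L          M          J
  init        0.2457     0.3384 2.7284e-05
  Δ       5.1155e-05 7.6732e-05 -2.5577e-05
  eq          0.2458     0.3385 1.7072e-06
  solve Keq expr → x = -2.5577e-05; check Q = 7.2890e-04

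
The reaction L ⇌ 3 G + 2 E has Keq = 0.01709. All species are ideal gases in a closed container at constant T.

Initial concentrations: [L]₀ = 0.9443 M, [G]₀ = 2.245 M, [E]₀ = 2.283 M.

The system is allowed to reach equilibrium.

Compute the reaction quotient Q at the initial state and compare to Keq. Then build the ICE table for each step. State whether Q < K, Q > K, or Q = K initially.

Q₀ = 62.45; Q > K (proceeds reverse)

Q₀ = 62.45 vs Keq = 0.01709 ⇒ Q>K, reverse
Step 1:
                   L          G          E
  init        0.9443      2.245      2.283
  Δ           0.6473     -1.942     -1.295
  eq           1.592     0.3031     0.9884
  solve Keq expr → x = -0.6473; check Q = 0.01709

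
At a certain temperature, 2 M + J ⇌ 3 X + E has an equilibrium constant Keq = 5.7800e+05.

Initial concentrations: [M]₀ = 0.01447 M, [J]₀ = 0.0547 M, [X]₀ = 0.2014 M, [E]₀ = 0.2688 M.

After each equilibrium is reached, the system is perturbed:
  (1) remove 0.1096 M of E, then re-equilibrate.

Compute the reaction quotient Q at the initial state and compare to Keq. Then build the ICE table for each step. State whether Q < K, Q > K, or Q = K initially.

Q₀ = 191.7; Q < K (proceeds forward)

Q₀ = 191.7 vs Keq = 5.7800e+05 ⇒ Q<K, forward
Step 1:
                    M           J           X           E
  Initial     0.01447      0.0547      0.2014      0.2688
  Change     -0.01414   -0.007069     0.02121    0.007069
  Equil    3.3247e-04     0.04763      0.2226      0.2759
  solve Keq expr → x = 0.007069; check Q = 5.7800e+05
Then remove 0.1096 M of E.
Step 2:
                    M           J           X           E
  Initial  3.3247e-04     0.04763      0.2226      0.1663
  Change  -7.4036e-05 -3.7018e-05  1.1105e-04  3.7018e-05
  Equil    2.5843e-04     0.04759      0.2227      0.1663
  solve Keq expr → x = 3.7018e-05; check Q = 5.7800e+05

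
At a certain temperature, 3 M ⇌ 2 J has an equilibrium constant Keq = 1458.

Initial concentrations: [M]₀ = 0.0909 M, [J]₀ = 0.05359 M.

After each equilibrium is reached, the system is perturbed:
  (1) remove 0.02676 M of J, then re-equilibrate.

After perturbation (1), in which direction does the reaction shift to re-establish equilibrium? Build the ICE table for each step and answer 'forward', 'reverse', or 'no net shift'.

Direction: forward

Q₀ = 3.824 vs Keq = 1458 ⇒ Q<K, forward
Step 1:
                  M         J
  init       0.0909   0.05359
  Δ        -0.07172   0.04782
  eq        0.01918    0.1014
  solve Keq expr → x = 0.02391; check Q = 1458
Then remove 0.02676 M of J.
Step 2:
                  M         J
  init      0.01918   0.07465
  Δ       -0.003242  0.002162
  eq        0.01593   0.07681
  solve Keq expr → x = 0.001081; check Q = 1458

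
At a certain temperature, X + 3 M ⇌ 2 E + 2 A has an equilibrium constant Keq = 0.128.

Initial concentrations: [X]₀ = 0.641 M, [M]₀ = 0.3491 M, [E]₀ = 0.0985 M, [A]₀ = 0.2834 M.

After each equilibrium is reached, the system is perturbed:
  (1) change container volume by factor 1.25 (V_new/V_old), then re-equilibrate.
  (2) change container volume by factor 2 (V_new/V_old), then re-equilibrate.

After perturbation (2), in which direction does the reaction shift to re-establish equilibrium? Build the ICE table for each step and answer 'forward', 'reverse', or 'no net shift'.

Direction: no net shift

Q₀ = 0.02857 vs Keq = 0.128 ⇒ Q<K, forward
Step 1:
                    X           M           E           A
  init          0.641      0.3491      0.0985      0.2834
  Δ          -0.01941    -0.05823     0.03882     0.03882
  eq           0.6216      0.2909      0.1373      0.3222
  solve Keq expr → x = 0.01941; check Q = 0.128
Then change container volume by factor 1.25 (V_new/V_old).
Step 2:
                    X           M           E           A
  init         0.4973      0.2327      0.1099      0.2578
  Δ                 0           0           0           0
  eq           0.4973      0.2327      0.1099      0.2578
  solve Keq expr → x = 0; check Q = 0.128
Then change container volume by factor 2 (V_new/V_old).
Step 3:
                    X           M           E           A
  init         0.2486      0.1163     0.05493      0.1289
  Δ                 0           0           0           0
  eq           0.2486      0.1163     0.05493      0.1289
  solve Keq expr → x = 0; check Q = 0.128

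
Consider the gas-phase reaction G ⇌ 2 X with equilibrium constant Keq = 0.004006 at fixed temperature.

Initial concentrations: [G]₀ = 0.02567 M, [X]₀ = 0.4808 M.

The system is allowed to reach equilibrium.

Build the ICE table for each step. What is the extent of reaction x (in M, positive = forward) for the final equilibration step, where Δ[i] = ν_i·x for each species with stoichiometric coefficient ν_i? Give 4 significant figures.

x = -0.2246 M

Q₀ = 9.005 vs Keq = 0.004006 ⇒ Q>K, reverse
Step 1:
                    G           X
  Initial     0.02567      0.4808
  Change       0.2246     -0.4491
  Equil        0.2502     0.03166
  solve Keq expr → x = -0.2246; check Q = 0.004006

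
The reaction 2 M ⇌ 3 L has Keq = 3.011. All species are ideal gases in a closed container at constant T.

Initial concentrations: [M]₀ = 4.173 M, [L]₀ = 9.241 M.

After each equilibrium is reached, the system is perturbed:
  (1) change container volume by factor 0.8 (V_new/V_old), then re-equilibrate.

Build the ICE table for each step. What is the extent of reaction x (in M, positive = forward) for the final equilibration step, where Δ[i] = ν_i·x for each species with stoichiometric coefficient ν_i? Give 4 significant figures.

x = -0.1187 M

Q₀ = 45.32 vs Keq = 3.011 ⇒ Q>K, reverse
Step 1:
                    M           L
  I             4.173       9.241
  C             2.686      -4.028
  E             6.859       5.213
  solve Keq expr → x = -1.343; check Q = 3.011
Then change container volume by factor 0.8 (V_new/V_old).
Step 2:
                    M           L
  I             8.573       6.516
  C            0.2373      -0.356
  E             8.811        6.16
  solve Keq expr → x = -0.1187; check Q = 3.011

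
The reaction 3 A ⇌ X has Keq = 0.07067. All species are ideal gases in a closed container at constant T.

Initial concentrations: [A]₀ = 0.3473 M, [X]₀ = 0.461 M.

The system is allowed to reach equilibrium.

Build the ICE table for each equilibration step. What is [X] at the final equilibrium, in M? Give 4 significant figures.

Q₀ = 11 vs Keq = 0.07067 ⇒ Q>K, reverse
Step 1:
                  A         X
  I          0.3473     0.461
  C          0.9355   -0.3118
  E           1.283    0.1492
  solve Keq expr → x = -0.3118; check Q = 0.07067

[X]_eq = 0.1492 M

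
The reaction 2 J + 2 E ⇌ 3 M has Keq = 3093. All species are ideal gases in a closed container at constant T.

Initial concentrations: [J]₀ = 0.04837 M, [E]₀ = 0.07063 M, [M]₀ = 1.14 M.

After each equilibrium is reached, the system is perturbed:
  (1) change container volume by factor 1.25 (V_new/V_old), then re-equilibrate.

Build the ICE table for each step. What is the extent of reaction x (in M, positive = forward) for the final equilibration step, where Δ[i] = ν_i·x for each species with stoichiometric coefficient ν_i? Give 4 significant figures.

x = -0.002696 M

Q₀ = 1.2694e+05 vs Keq = 3093 ⇒ Q>K, reverse
Step 1:
                    J           E           M
  Initial     0.04837     0.07063        1.14
  Change      0.07744     0.07744     -0.1162
  Equil        0.1258      0.1481       1.024
  solve Keq expr → x = -0.03872; check Q = 3093
Then change container volume by factor 1.25 (V_new/V_old).
Step 2:
                    J           E           M
  Initial      0.1006      0.1185      0.8191
  Change     0.005391    0.005391   -0.008087
  Equil         0.106      0.1238       0.811
  solve Keq expr → x = -0.002696; check Q = 3093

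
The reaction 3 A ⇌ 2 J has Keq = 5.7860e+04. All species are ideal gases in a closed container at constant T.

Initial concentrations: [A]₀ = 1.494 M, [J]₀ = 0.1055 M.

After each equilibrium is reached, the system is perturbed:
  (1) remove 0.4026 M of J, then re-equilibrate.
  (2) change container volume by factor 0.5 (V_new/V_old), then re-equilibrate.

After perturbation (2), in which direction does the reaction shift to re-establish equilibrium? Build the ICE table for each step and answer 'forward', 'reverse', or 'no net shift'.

Q₀ = 0.003338 vs Keq = 5.7860e+04 ⇒ Q<K, forward
Step 1:
                    A           J
  Initial       1.494      0.1055
  Change       -1.467      0.9778
  Equil       0.02727       1.083
  solve Keq expr → x = 0.4889; check Q = 5.7860e+04
Then remove 0.4026 M of J.
Step 2:
                    A           J
  Initial     0.02727      0.6807
  Change    -0.007171    0.004781
  Equil        0.0201      0.6855
  solve Keq expr → x = 0.00239; check Q = 5.7860e+04
Then change container volume by factor 0.5 (V_new/V_old).
Step 3:
                    A           J
  Initial      0.0402       1.371
  Change    -0.008209    0.005472
  Equil       0.03199       1.376
  solve Keq expr → x = 0.002736; check Q = 5.7860e+04

Direction: forward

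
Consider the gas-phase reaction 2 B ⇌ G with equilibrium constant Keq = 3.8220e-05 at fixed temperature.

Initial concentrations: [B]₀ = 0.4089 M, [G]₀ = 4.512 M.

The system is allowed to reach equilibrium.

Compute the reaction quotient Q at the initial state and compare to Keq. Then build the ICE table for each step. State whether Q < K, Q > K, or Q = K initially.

Q₀ = 26.99; Q > K (proceeds reverse)

Q₀ = 26.99 vs Keq = 3.8220e-05 ⇒ Q>K, reverse
Step 1:
                    B           G
  Initial      0.4089       4.512
  Change        9.017      -4.509
  Equil         9.426    0.003396
  solve Keq expr → x = -4.509; check Q = 3.8220e-05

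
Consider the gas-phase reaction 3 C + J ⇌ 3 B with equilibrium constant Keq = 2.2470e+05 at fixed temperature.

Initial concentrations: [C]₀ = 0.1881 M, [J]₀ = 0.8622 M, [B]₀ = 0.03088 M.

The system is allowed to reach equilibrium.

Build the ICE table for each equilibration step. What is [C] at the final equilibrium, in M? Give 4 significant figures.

Q₀ = 0.005132 vs Keq = 2.2470e+05 ⇒ Q<K, forward
Step 1:
                    C           J           B
  I            0.1881      0.8622     0.03088
  C           -0.1843    -0.06143      0.1843
  E          0.003811      0.8008      0.2152
  solve Keq expr → x = 0.06143; check Q = 2.2470e+05

[C]_eq = 0.003811 M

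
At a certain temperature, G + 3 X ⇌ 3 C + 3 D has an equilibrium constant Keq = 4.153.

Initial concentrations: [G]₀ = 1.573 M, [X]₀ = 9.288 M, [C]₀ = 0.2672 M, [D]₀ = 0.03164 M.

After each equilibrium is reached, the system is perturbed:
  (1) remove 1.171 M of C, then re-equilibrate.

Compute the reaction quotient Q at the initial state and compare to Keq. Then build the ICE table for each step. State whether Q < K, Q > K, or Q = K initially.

Q₀ = 4.7943e-10; Q < K (proceeds forward)

Q₀ = 4.7943e-10 vs Keq = 4.153 ⇒ Q<K, forward
Step 1:
                    G           X           C           D
  init          1.573       9.288      0.2672     0.03164
  Δ           -0.9446      -2.834       2.834       2.834
  eq           0.6284       6.454       3.101       2.865
  solve Keq expr → x = 0.9446; check Q = 4.153
Then remove 1.171 M of C.
Step 2:
                    G           X           C           D
  init         0.6284       6.454        1.93       2.865
  Δ           -0.1368     -0.4104      0.4104      0.4104
  eq           0.4916       6.044        2.34       3.276
  solve Keq expr → x = 0.1368; check Q = 4.153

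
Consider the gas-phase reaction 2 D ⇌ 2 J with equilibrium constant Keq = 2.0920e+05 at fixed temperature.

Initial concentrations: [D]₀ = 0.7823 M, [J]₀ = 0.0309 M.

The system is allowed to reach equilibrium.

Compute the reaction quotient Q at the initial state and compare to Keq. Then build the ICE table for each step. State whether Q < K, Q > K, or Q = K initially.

Q₀ = 0.00156; Q < K (proceeds forward)

Q₀ = 0.00156 vs Keq = 2.0920e+05 ⇒ Q<K, forward
Step 1:
                   D          J
  Initial     0.7823     0.0309
  Change     -0.7805     0.7805
  Equil     0.001774     0.8114
  solve Keq expr → x = 0.3903; check Q = 2.0920e+05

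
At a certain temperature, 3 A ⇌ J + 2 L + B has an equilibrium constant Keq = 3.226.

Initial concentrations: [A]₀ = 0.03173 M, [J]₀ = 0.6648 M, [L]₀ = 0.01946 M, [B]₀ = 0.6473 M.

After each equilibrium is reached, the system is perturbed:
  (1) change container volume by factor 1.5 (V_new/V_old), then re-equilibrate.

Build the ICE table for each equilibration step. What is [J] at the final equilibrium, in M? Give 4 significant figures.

Q₀ = 5.101 vs Keq = 3.226 ⇒ Q>K, reverse
Step 1:
                    A           J           L           B
  init        0.03173      0.6648     0.01946      0.6473
  Δ            0.0028 -9.3334e-04   -0.001867 -9.3334e-04
  eq          0.03453      0.6639     0.01759      0.6464
  solve Keq expr → x = -9.3334e-04; check Q = 3.226
Then change container volume by factor 1.5 (V_new/V_old).
Step 2:
                    A           J           L           B
  init        0.02302      0.4426     0.01173      0.4309
  Δ         -0.001652  5.5072e-04    0.001101  5.5072e-04
  eq          0.02137      0.4431     0.01283      0.4315
  solve Keq expr → x = 5.5072e-04; check Q = 3.226

[J]_eq = 0.4431 M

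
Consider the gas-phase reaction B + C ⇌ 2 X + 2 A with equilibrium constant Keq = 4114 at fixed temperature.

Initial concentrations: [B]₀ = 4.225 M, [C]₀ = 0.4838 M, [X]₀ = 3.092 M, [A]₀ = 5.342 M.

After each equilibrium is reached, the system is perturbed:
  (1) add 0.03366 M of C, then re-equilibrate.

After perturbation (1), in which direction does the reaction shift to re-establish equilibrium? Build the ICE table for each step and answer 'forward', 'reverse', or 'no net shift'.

Q₀ = 133.5 vs Keq = 4114 ⇒ Q<K, forward
Step 1:
                   B          C          X          A
  init         4.225     0.4838      3.092      5.342
  Δ          -0.4443    -0.4443     0.8885     0.8885
  eq           3.781    0.03954      3.981      6.231
  solve Keq expr → x = 0.4443; check Q = 4114
Then add 0.03366 M of C.
Step 2:
                   B          C          X          A
  init         3.781     0.0732      3.981      6.231
  Δ         -0.03124   -0.03124    0.06248    0.06248
  eq            3.75    0.04196      4.043      6.293
  solve Keq expr → x = 0.03124; check Q = 4114

Direction: forward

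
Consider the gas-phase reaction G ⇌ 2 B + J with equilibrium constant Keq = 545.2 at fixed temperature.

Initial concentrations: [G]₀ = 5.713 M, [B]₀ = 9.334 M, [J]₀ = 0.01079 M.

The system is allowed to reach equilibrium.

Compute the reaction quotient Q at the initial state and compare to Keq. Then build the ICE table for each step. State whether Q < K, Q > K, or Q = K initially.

Q₀ = 0.1645; Q < K (proceeds forward)

Q₀ = 0.1645 vs Keq = 545.2 ⇒ Q<K, forward
Step 1:
                  G         B         J
  Initial     5.713     9.334   0.01079
  Change     -3.754     7.508     3.754
  Equil       1.959     16.84     3.765
  solve Keq expr → x = 3.754; check Q = 545.2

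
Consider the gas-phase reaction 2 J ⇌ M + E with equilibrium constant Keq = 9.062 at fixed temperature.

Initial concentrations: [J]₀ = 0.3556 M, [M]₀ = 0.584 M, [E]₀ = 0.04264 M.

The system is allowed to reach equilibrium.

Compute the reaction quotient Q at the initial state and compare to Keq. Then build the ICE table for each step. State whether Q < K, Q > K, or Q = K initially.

Q₀ = 0.1969 vs Keq = 9.062 ⇒ Q<K, forward
Step 1:
                   J          M          E
  I           0.3556      0.584    0.04264
  C          -0.2426     0.1213     0.1213
  E            0.113     0.7053      0.164
  solve Keq expr → x = 0.1213; check Q = 9.062

Q₀ = 0.1969; Q < K (proceeds forward)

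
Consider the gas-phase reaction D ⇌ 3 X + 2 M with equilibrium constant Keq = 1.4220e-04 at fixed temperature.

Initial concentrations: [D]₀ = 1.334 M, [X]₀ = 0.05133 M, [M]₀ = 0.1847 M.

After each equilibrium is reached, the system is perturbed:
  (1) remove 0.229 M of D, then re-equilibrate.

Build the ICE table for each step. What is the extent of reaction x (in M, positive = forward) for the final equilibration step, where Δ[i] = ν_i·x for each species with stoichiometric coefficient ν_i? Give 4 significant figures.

x = -0.002386 M

Q₀ = 3.4585e-06 vs Keq = 1.4220e-04 ⇒ Q<K, forward
Step 1:
                   D          X          M
  init         1.334    0.05133     0.1847
  Δ         -0.03116    0.09347    0.06232
  eq           1.303     0.1448      0.247
  solve Keq expr → x = 0.03116; check Q = 1.4220e-04
Then remove 0.229 M of D.
Step 2:
                   D          X          M
  init         1.074     0.1448      0.247
  Δ         0.002386  -0.007157  -0.004772
  eq           1.076     0.1376     0.2422
  solve Keq expr → x = -0.002386; check Q = 1.4220e-04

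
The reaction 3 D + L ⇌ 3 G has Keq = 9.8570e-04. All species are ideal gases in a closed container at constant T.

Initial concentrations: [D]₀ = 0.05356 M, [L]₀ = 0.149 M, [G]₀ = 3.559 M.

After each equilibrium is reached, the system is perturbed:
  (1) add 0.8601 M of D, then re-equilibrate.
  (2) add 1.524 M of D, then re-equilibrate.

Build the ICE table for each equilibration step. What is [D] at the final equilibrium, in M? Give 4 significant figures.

[D]_eq = 5.431 M

Q₀ = 1.9691e+06 vs Keq = 9.8570e-04 ⇒ Q>K, reverse
Step 1:
                  D         L         G
  I         0.05356     0.149     3.559
  C           3.212     1.071    -3.212
  E           3.265      1.22    0.3472
  solve Keq expr → x = -1.071; check Q = 9.8570e-04
Then add 0.8601 M of D.
Step 2:
                  D         L         G
  I           4.125      1.22    0.3472
  C        -0.07982  -0.02661   0.07982
  E           4.046     1.193     0.427
  solve Keq expr → x = 0.02661; check Q = 9.8570e-04
Then add 1.524 M of D.
Step 3:
                  D         L         G
  I            5.57     1.193     0.427
  C         -0.1387  -0.04624    0.1387
  E           5.431     1.147    0.5657
  solve Keq expr → x = 0.04624; check Q = 9.8570e-04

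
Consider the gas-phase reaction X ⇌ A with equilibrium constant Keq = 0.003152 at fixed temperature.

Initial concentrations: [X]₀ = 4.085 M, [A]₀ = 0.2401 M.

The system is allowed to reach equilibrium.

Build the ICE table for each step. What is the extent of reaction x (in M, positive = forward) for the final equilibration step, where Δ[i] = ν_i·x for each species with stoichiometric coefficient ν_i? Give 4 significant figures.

x = -0.2265 M

Q₀ = 0.05878 vs Keq = 0.003152 ⇒ Q>K, reverse
Step 1:
                   X          A
  Initial      4.085     0.2401
  Change      0.2265    -0.2265
  Equil        4.312    0.01359
  solve Keq expr → x = -0.2265; check Q = 0.003152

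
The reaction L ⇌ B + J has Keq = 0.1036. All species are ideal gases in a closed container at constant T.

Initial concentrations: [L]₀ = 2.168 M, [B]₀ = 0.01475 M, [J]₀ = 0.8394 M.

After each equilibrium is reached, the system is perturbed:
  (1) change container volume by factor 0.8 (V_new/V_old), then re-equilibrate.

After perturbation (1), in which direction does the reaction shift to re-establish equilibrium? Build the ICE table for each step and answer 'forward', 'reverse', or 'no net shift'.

Q₀ = 0.005711 vs Keq = 0.1036 ⇒ Q<K, forward
Step 1:
                  L         B         J
  Initial     2.168   0.01475    0.8394
  Change    -0.1856    0.1856    0.1856
  Equil       1.982    0.2004     1.025
  solve Keq expr → x = 0.1856; check Q = 0.1036
Then change container volume by factor 0.8 (V_new/V_old).
Step 2:
                  L         B         J
  Initial     2.478    0.2505     1.281
  Change    0.04024  -0.04024  -0.04024
  Equil       2.518    0.2102     1.241
  solve Keq expr → x = -0.04024; check Q = 0.1036

Direction: reverse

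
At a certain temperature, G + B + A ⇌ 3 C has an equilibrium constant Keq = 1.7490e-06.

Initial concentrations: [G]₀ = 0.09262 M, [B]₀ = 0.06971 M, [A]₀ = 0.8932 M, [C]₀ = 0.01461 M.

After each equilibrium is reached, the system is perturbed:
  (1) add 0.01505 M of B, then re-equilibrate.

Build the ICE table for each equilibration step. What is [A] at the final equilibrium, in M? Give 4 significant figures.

Q₀ = 5.4076e-04 vs Keq = 1.7490e-06 ⇒ Q>K, reverse
Step 1:
                    G           B           A           C
  init        0.09262     0.06971      0.8932     0.01461
  Δ          0.004124    0.004124    0.004124    -0.01237
  eq          0.09674     0.07383      0.8973    0.002238
  solve Keq expr → x = -0.004124; check Q = 1.7490e-06
Then add 0.01505 M of B.
Step 2:
                    G           B           A           C
  init        0.09674     0.08888      0.8973    0.002238
  Δ       -4.7304e-05 -4.7304e-05 -4.7304e-05  1.4191e-04
  eq           0.0967     0.08884      0.8973     0.00238
  solve Keq expr → x = 4.7304e-05; check Q = 1.7490e-06

[A]_eq = 0.8973 M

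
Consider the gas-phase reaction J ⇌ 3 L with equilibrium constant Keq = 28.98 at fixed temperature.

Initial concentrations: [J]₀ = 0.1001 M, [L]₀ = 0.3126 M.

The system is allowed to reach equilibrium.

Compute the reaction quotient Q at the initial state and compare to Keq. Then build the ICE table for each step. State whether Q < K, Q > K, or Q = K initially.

Q₀ = 0.3052; Q < K (proceeds forward)

Q₀ = 0.3052 vs Keq = 28.98 ⇒ Q<K, forward
Step 1:
                   J          L
  Initial     0.1001     0.3126
  Change    -0.09296     0.2789
  Equil      0.00714     0.5915
  solve Keq expr → x = 0.09296; check Q = 28.98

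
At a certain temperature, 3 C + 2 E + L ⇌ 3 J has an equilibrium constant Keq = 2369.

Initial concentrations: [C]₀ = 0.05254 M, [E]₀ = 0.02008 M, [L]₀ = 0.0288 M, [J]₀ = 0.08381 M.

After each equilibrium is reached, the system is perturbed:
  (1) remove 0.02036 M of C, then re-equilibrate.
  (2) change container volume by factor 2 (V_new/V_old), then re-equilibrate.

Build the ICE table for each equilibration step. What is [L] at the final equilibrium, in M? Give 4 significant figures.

Q₀ = 3.4954e+05 vs Keq = 2369 ⇒ Q>K, reverse
Step 1:
                  C         E         L         J
  Initial   0.05254   0.02008    0.0288   0.08381
  Change    0.03469   0.02313   0.01156  -0.03469
  Equil     0.08723   0.04321   0.04036   0.04912
  solve Keq expr → x = -0.01156; check Q = 2369
Then remove 0.02036 M of C.
Step 2:
                  C         E         L         J
  Initial   0.06687   0.04321   0.04036   0.04912
  Change   0.005477  0.003651  0.001826 -0.005477
  Equil     0.07235   0.04686   0.04219   0.04364
  solve Keq expr → x = -0.001826; check Q = 2369
Then change container volume by factor 2 (V_new/V_old).
Step 3:
                  C         E         L         J
  Initial   0.03617   0.02343   0.02109   0.02182
  Change   0.006759  0.004506  0.002253 -0.006759
  Equil     0.04293   0.02794   0.02335   0.01506
  solve Keq expr → x = -0.002253; check Q = 2369

[L]_eq = 0.02335 M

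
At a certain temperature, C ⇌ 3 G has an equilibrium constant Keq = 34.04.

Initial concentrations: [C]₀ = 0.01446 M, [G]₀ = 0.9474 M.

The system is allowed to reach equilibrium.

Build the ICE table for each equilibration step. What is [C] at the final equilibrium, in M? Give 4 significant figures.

Q₀ = 58.81 vs Keq = 34.04 ⇒ Q>K, reverse
Step 1:
                    C           G
  I           0.01446      0.9474
  C          0.008547    -0.02564
  E           0.02301      0.9218
  solve Keq expr → x = -0.008547; check Q = 34.04

[C]_eq = 0.02301 M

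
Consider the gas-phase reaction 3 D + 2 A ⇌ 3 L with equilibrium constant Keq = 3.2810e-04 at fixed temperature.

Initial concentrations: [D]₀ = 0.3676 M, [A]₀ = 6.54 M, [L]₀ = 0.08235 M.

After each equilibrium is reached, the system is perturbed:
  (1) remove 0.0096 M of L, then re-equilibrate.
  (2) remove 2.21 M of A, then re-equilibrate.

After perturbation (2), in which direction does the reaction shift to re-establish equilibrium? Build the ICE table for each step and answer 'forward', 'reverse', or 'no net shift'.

Q₀ = 2.6285e-04 vs Keq = 3.2810e-04 ⇒ Q<K, forward
Step 1:
                   D          A          L
  I           0.3676       6.54    0.08235
  C        -0.005065  -0.003377   0.005065
  E           0.3625      6.537    0.08742
  solve Keq expr → x = 0.001688; check Q = 3.2810e-04
Then remove 0.0096 M of L.
Step 2:
                   D          A          L
  I           0.3625      6.537    0.07782
  C        -0.007699  -0.005133   0.007699
  E           0.3548      6.531    0.08551
  solve Keq expr → x = 0.002566; check Q = 3.2810e-04
Then remove 2.21 M of A.
Step 3:
                   D          A          L
  I           0.3548      4.321    0.08551
  C           0.0173    0.01153    -0.0173
  E           0.3721      4.333    0.06822
  solve Keq expr → x = -0.005766; check Q = 3.2810e-04

Direction: reverse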